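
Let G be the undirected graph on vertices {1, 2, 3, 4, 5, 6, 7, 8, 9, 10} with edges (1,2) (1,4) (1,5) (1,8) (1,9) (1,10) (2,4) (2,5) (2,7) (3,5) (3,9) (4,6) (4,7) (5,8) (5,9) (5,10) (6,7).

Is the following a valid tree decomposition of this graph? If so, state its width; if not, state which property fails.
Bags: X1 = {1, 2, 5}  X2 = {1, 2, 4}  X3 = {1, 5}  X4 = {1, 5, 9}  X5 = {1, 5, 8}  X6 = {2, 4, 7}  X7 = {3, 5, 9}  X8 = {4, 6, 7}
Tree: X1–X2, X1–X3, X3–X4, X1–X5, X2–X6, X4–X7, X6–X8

No — vertex 10 appears in no bag.

A tree decomposition must satisfy three properties: every vertex lies in some bag; for every edge, both endpoints lie together in some bag; and for every vertex, the bags containing it form a connected subtree. Here vertex 10 appears in no bag, so the decomposition is invalid.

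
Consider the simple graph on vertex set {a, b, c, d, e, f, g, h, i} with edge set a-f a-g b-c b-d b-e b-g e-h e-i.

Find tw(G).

1

A width-1 tree decomposition is:
Bags: B1 = {a, g}  B2 = {b, g}  B3 = {b, d}  B4 = {b, c}  B5 = {b, e}  B6 = {e, i}  B7 = {e, h}  B8 = {a, f}
Tree: B1–B2, B2–B3, B2–B4, B4–B5, B5–B6, B6–B7, B1–B8
Every bag has size at most 2, so the width is 2 − 1 = 1 and tw(G) ≤ 1. Any graph with an edge has treewidth ≥ 1, and G has the edge a–g. Therefore the treewidth is 1.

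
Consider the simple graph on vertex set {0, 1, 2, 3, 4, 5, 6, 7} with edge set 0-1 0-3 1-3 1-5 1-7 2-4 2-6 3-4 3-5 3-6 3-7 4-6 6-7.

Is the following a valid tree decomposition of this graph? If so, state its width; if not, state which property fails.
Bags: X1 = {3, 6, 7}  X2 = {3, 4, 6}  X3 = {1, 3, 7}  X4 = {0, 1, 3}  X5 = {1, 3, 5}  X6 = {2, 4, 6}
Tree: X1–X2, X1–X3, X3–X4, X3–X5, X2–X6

Yes; width 2.

Vertex coverage: the bags together contain {0, 1, 2, 3, 4, 5, 6, 7}, the full vertex set. Edge coverage: each edge of G has both endpoints in at least one bag. Running intersection: for every vertex, the bags containing it form a connected subtree. All three properties hold, so this is a valid tree decomposition of width max|bag| − 1 = 2, and hence tw(G) ≤ 2.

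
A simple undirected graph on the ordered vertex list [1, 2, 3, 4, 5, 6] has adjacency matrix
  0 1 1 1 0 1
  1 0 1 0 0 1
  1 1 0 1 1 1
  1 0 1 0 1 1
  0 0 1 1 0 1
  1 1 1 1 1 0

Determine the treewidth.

3

A width-3 tree decomposition is:
Bags: B1 = {3, 4, 5, 6}  B2 = {1, 3, 4, 6}  B3 = {1, 2, 3, 6}
Tree: B1–B2, B2–B3
Every bag has size at most 4, so the width is 4 − 1 = 3 and tw(G) ≤ 3. Conversely, {1, 2, 3, 6} is a clique of size 4, and the vertices of any clique must share a bag in every tree decomposition; so some bag has ≥ 4 vertices and tw(G) ≥ 3. Combining the bounds, tw(G) = 3.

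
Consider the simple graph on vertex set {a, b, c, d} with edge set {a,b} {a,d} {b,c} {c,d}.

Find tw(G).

2

A width-2 tree decomposition is:
Bags: B1 = {a, c, d}  B2 = {a, b, c}
Tree: B1–B2
Every bag has size at most 3, so the width is 3 − 1 = 2 and tw(G) ≤ 2. The edges a–d–c–b–a form a cycle, so G is not a tree and its treewidth is at least 2. Hence tw(G) = 2 exactly.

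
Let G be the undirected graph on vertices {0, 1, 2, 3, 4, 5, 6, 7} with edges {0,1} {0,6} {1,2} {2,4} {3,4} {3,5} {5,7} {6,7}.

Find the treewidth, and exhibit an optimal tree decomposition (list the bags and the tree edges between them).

Treewidth 2.
One such decomposition:
Bags: B1 = {0, 1, 6}  B2 = {1, 6, 7}  B3 = {1, 5, 7}  B4 = {1, 3, 5}  B5 = {1, 3, 4}  B6 = {1, 2, 4}
Tree: B1–B2, B2–B3, B3–B4, B4–B5, B5–B6

The largest bag has 3 vertices, giving width 2; this decomposition certifies tw(G) ≤ 2. For the lower bound, G contains the cycle 1–0–6–7–5–3–4–2–1, so G is not a forest; only forests have treewidth ≤ 1, hence tw(G) ≥ 2. Combining the bounds, tw(G) = 2.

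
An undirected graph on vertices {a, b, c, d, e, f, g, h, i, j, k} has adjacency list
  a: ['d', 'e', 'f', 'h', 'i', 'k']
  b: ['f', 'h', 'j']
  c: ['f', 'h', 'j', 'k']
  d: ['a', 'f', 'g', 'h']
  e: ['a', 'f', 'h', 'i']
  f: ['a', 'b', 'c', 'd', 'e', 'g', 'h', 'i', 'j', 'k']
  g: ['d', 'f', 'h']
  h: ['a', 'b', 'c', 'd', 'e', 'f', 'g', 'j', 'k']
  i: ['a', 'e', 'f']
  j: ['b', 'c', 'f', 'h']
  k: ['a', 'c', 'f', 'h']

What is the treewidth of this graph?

3

A width-3 tree decomposition is:
Bags: B1 = {a, f, h, k}  B2 = {c, f, h, k}  B3 = {a, e, f, h}  B4 = {c, f, h, j}  B5 = {b, f, h, j}  B6 = {a, d, f, h}  B7 = {a, e, f, i}  B8 = {d, f, g, h}
Tree: B1–B2, B1–B3, B2–B4, B4–B5, B3–B6, B3–B7, B6–B8
Every bag has size at most 4, so the width is 4 − 1 = 3 and tw(G) ≤ 3. Conversely, {d, f, g, h} is a clique of size 4, and the vertices of any clique must share a bag in every tree decomposition; so some bag has ≥ 4 vertices and tw(G) ≥ 3. The upper and lower bounds meet at 3, so that is the treewidth.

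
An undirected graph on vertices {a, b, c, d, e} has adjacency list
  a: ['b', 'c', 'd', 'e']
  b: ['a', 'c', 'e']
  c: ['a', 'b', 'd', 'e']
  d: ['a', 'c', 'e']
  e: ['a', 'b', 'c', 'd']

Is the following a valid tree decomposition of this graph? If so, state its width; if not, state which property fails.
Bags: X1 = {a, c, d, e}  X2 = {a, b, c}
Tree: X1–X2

A tree decomposition must satisfy three properties: every vertex lies in some bag; for every edge, both endpoints lie together in some bag; and for every vertex, the bags containing it form a connected subtree. Here edge (e,b) lies in no bag, so the decomposition is invalid.

No — edge (e,b) lies in no bag.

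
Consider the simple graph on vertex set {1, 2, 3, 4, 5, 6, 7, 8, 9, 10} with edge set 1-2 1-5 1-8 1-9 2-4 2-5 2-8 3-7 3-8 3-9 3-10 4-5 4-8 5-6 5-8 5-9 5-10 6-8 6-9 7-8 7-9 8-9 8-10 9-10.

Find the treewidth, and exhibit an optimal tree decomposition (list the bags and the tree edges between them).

Every bag has size at most 4, so the width is 4 − 1 = 3 and tw(G) ≤ 3. On the other hand G contains the 4-clique {3, 8, 9, 10}. A clique must lie in a single bag of any decomposition, so no decomposition can have width below 3. Hence tw(G) = 3 exactly.

Treewidth 3.
One optimal decomposition is:
Bags: B1 = {5, 8, 9, 10}  B2 = {1, 5, 8, 9}  B3 = {1, 2, 5, 8}  B4 = {3, 8, 9, 10}  B5 = {3, 7, 8, 9}  B6 = {2, 4, 5, 8}  B7 = {5, 6, 8, 9}
Tree: B1–B2, B2–B3, B1–B4, B4–B5, B3–B6, B1–B7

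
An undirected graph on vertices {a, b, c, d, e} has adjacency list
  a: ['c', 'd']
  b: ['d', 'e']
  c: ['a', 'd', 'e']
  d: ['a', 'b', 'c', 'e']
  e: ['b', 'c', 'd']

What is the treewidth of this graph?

A width-2 tree decomposition is:
Bags: B1 = {a, c, d}  B2 = {c, d, e}  B3 = {b, d, e}
Tree: B1–B2, B2–B3
Each bag holds 3 vertices, so the decomposition has width 2, which upper-bounds the treewidth. For the lower bound, the 3 vertices {c, d, e} are pairwise adjacent, and any tree decomposition puts a clique entirely inside one bag — forcing width ≥ 2. Combining the bounds, tw(G) = 2.

2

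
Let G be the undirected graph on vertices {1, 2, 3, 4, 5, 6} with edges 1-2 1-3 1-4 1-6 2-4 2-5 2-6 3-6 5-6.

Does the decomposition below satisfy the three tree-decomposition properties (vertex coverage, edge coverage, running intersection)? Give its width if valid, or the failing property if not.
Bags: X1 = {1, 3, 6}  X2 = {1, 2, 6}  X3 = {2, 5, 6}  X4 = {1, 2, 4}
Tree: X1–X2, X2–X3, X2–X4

Yes; width 2.

Checking the three conditions: (i) the bags cover all of {1, 2, 3, 4, 5, 6}; (ii) for each edge, some bag contains both endpoints; (iii) the bags containing any fixed vertex form a subtree. All hold, so the decomposition is valid with width 3 − 1 = 2.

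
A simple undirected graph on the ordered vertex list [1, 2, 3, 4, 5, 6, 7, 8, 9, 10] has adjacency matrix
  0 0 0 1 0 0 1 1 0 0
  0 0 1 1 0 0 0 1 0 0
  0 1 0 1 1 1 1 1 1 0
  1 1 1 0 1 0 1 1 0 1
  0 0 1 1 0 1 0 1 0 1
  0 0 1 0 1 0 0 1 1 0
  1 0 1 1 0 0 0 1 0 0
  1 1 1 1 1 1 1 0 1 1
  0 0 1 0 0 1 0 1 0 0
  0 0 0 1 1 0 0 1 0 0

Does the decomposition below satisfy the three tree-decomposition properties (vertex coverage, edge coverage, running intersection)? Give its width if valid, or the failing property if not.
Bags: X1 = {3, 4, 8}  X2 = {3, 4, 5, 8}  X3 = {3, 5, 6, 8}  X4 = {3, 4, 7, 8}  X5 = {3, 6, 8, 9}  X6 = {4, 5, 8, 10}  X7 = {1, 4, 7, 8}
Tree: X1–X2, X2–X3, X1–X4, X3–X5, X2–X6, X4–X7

A tree decomposition must satisfy three properties: every vertex lies in some bag; for every edge, both endpoints lie together in some bag; and for every vertex, the bags containing it form a connected subtree. Here vertex 2 appears in no bag, so the decomposition is invalid.

No — vertex 2 appears in no bag.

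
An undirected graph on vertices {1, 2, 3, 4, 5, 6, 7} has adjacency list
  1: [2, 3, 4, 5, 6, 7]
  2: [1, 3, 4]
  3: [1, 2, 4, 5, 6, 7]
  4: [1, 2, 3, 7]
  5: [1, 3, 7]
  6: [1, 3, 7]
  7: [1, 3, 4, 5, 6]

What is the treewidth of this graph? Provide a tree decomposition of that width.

Each bag holds 4 vertices, so the decomposition has width 3, which upper-bounds the treewidth. For the lower bound, the 4 vertices {1, 2, 3, 4} are pairwise adjacent, and any tree decomposition puts a clique entirely inside one bag — forcing width ≥ 3. Hence tw(G) = 3 exactly.

Treewidth 3.
Bags: B1 = {1, 3, 6, 7}  B2 = {1, 3, 4, 7}  B3 = {1, 2, 3, 4}  B4 = {1, 3, 5, 7}
Tree: B1–B2, B2–B3, B2–B4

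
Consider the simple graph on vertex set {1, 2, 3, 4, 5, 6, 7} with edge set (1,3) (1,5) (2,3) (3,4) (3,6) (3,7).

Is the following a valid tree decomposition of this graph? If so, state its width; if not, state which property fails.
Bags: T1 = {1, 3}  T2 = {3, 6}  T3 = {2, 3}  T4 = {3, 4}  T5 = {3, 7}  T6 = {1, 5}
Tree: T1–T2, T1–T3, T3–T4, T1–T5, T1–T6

Yes; width 1.

Vertex coverage: the bags together contain {1, 2, 3, 4, 5, 6, 7}, the full vertex set. Edge coverage: each edge of G has both endpoints in at least one bag. Running intersection: for every vertex, the bags containing it form a connected subtree. All three properties hold, so this is a valid tree decomposition of width max|bag| − 1 = 1, and hence tw(G) ≤ 1.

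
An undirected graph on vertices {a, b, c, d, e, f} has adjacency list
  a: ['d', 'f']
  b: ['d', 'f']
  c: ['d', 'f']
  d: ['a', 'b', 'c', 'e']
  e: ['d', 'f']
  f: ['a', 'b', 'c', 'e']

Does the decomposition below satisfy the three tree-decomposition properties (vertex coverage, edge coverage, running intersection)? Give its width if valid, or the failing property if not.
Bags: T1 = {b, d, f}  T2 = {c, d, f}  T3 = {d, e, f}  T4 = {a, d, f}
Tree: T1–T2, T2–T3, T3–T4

Yes; width 2.

Vertex coverage: the bags together contain {a, b, c, d, e, f}, the full vertex set. Edge coverage: each edge of G has both endpoints in at least one bag. Running intersection: for every vertex, the bags containing it form a connected subtree. All three properties hold, so this is a valid tree decomposition of width max|bag| − 1 = 2, and hence tw(G) ≤ 2.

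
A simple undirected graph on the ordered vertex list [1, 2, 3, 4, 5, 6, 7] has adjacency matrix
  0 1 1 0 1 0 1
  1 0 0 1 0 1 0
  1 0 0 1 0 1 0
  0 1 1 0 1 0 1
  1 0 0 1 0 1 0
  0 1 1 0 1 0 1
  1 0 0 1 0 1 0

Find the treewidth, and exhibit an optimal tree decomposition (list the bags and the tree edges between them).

Treewidth 3.
Bags: B1 = {1, 3, 4, 6}  B2 = {1, 4, 6, 7}  B3 = {1, 4, 5, 6}  B4 = {1, 2, 4, 6}
Tree: B1–B2, B2–B3, B3–B4

Each bag holds 4 vertices, so the decomposition has width 3, which upper-bounds the treewidth. For the lower bound: the 4 vertex sets {3,6}, {4,7}, {1}, {5} are disjoint, each induces a connected subgraph, and every pair is joined by at least one edge of G. Contracting each set to a single vertex therefore yields K_{4} as a minor, and since treewidth is minor-monotone, tw(G) ≥ tw(K_{4}) = 3. Hence tw(G) = 3 exactly.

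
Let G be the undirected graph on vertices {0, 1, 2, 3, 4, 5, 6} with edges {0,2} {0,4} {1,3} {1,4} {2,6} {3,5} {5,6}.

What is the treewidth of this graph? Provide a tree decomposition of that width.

Treewidth 2.
One such decomposition:
Bags: B1 = {0, 1, 4}  B2 = {0, 1, 2}  B3 = {1, 2, 6}  B4 = {1, 5, 6}  B5 = {1, 3, 5}
Tree: B1–B2, B2–B3, B3–B4, B4–B5

Every bag has size at most 3, so the width is 3 − 1 = 2 and tw(G) ≤ 2. For the lower bound, G contains the cycle 1–4–0–2–6–5–3–1, so G is not a forest; only forests have treewidth ≤ 1, hence tw(G) ≥ 2. The upper and lower bounds meet at 2, so that is the treewidth.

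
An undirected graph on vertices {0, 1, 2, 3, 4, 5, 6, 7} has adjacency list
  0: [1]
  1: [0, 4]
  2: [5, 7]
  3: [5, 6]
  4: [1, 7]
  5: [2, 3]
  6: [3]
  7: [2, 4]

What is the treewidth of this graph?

A width-1 tree decomposition is:
Bags: B1 = {3, 6}  B2 = {3, 5}  B3 = {2, 5}  B4 = {2, 7}  B5 = {4, 7}  B6 = {1, 4}  B7 = {0, 1}
Tree: B1–B2, B2–B3, B3–B4, B4–B5, B5–B6, B6–B7
Each bag holds 2 vertices, so the decomposition has width 1, which upper-bounds the treewidth. Since G has at least one edge (e.g. 6–3), it is not an edgeless graph, so tw(G) ≥ 1. Therefore the treewidth is 1.

1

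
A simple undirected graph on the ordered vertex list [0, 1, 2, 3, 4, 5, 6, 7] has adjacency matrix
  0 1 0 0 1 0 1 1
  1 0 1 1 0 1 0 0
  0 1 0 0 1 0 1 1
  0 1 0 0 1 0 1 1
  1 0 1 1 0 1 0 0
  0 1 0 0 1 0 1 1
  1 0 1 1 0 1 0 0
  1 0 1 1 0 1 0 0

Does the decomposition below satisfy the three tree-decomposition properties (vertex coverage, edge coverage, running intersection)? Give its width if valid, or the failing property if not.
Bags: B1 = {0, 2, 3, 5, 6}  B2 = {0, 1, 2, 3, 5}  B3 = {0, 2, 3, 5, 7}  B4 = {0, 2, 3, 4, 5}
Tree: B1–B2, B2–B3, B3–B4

Yes; width 4.

Checking the three conditions: (i) the bags cover all of {0, 1, 2, 3, 4, 5, 6, 7}; (ii) for each edge, some bag contains both endpoints; (iii) the bags containing any fixed vertex form a subtree. All hold, so the decomposition is valid with width 5 − 1 = 4.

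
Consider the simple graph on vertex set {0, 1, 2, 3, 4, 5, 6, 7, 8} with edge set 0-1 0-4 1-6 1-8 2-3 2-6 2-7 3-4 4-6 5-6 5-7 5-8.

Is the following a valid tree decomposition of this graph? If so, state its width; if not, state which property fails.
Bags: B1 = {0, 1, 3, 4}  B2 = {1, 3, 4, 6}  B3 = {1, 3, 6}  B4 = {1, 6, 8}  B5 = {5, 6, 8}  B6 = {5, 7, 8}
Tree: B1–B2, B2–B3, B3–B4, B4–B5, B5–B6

A tree decomposition must satisfy three properties: every vertex lies in some bag; for every edge, both endpoints lie together in some bag; and for every vertex, the bags containing it form a connected subtree. Here vertex 2 appears in no bag, so the decomposition is invalid.

No — vertex 2 appears in no bag.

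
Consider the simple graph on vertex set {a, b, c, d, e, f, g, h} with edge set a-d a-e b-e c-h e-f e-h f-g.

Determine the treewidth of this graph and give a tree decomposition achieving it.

Treewidth 1.
One such decomposition:
Bags: B1 = {e, f}  B2 = {b, e}  B3 = {f, g}  B4 = {e, h}  B5 = {a, e}  B6 = {c, h}  B7 = {a, d}
Tree: B1–B2, B1–B3, B1–B4, B2–B5, B4–B6, B5–B7

The largest bag has 2 vertices, giving width 1; this decomposition certifies tw(G) ≤ 1. G has an edge, so its treewidth is at least 1. The upper and lower bounds meet at 1, so that is the treewidth.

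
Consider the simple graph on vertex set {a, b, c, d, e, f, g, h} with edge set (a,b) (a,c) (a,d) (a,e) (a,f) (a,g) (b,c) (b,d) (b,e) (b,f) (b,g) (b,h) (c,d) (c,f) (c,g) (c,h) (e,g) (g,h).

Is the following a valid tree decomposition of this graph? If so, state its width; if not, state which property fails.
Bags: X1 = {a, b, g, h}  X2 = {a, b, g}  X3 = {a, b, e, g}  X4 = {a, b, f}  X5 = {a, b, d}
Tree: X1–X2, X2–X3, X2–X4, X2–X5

A tree decomposition must satisfy three properties: every vertex lies in some bag; for every edge, both endpoints lie together in some bag; and for every vertex, the bags containing it form a connected subtree. Here vertex c appears in no bag, so the decomposition is invalid.

No — vertex c appears in no bag.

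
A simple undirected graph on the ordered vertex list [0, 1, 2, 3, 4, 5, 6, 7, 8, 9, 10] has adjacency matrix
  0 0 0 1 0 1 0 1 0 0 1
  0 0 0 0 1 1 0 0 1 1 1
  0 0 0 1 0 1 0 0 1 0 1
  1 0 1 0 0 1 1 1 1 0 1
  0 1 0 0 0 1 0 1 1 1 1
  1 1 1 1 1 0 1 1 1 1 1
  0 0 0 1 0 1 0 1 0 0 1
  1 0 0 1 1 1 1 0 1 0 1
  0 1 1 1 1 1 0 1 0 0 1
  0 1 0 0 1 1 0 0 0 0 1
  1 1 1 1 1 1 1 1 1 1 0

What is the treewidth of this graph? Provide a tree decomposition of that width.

Treewidth 4.
Bags: B1 = {3, 5, 7, 8, 10}  B2 = {3, 5, 6, 7, 10}  B3 = {4, 5, 7, 8, 10}  B4 = {2, 3, 5, 8, 10}  B5 = {1, 4, 5, 8, 10}  B6 = {0, 3, 5, 7, 10}  B7 = {1, 4, 5, 9, 10}
Tree: B1–B2, B1–B3, B1–B4, B3–B5, B1–B6, B5–B7

Every bag has size at most 5, so the width is 5 − 1 = 4 and tw(G) ≤ 4. Conversely, {1, 4, 5, 8, 10} is a clique of size 5, and the vertices of any clique must share a bag in every tree decomposition; so some bag has ≥ 5 vertices and tw(G) ≥ 4. Hence tw(G) = 4 exactly.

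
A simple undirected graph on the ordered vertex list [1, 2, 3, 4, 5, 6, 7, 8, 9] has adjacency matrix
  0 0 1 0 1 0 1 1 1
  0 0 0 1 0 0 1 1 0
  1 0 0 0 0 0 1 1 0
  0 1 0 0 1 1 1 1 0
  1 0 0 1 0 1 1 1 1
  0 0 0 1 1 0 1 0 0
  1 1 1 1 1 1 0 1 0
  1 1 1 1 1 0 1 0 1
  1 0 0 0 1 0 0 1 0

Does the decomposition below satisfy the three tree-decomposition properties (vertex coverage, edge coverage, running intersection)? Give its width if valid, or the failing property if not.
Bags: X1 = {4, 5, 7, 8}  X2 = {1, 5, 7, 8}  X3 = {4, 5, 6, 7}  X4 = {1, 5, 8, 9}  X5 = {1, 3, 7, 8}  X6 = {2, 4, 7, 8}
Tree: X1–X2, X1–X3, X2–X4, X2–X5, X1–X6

Checking the three conditions: (i) the bags cover all of {1, 2, 3, 4, 5, 6, 7, 8, 9}; (ii) for each edge, some bag contains both endpoints; (iii) the bags containing any fixed vertex form a subtree. All hold, so the decomposition is valid with width 4 − 1 = 3.

Yes; width 3.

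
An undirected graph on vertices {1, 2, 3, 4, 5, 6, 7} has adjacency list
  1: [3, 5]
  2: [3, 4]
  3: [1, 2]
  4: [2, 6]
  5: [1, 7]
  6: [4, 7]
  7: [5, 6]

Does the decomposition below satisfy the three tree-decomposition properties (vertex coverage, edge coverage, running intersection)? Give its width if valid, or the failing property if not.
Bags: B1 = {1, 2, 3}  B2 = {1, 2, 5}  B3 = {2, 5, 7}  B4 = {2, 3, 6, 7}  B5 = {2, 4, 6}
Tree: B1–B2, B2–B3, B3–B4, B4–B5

A tree decomposition must satisfy three properties: every vertex lies in some bag; for every edge, both endpoints lie together in some bag; and for every vertex, the bags containing it form a connected subtree. Here bags containing vertex 3 are not connected in the tree, so the decomposition is invalid.

No — bags containing vertex 3 are not connected in the tree.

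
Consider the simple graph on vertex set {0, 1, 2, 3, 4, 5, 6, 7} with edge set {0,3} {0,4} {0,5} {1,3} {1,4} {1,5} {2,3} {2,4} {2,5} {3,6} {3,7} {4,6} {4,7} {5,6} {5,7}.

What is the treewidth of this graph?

3

A width-3 tree decomposition is:
Bags: B1 = {1, 3, 4, 5}  B2 = {3, 4, 5, 6}  B3 = {2, 3, 4, 5}  B4 = {0, 3, 4, 5}  B5 = {3, 4, 5, 7}
Tree: B1–B2, B2–B3, B3–B4, B4–B5
Every bag has size at most 4, so the width is 4 − 1 = 3 and tw(G) ≤ 3. For the lower bound: the 4 vertex sets {1,4}, {3,6}, {5}, {2} are disjoint, each induces a connected subgraph, and every pair is joined by at least one edge of G. Contracting each set to a single vertex therefore yields K_{4} as a minor, and since treewidth is minor-monotone, tw(G) ≥ tw(K_{4}) = 3. Combining the bounds, tw(G) = 3.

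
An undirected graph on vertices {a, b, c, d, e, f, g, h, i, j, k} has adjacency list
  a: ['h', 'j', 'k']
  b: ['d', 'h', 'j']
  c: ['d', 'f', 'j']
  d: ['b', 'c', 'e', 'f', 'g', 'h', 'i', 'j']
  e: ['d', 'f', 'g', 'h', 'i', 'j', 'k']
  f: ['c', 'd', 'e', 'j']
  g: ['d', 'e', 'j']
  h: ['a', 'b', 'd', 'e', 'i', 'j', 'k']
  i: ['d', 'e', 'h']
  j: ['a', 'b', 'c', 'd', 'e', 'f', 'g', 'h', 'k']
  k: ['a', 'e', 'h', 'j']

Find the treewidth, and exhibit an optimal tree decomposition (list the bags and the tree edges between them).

Every bag has size at most 4, so the width is 4 − 1 = 3 and tw(G) ≤ 3. On the other hand G contains the 4-clique {d, e, g, j}. A clique must lie in a single bag of any decomposition, so no decomposition can have width below 3. Combining the bounds, tw(G) = 3.

Treewidth 3.
Bags: B1 = {e, h, j, k}  B2 = {d, e, h, j}  B3 = {d, e, f, j}  B4 = {a, h, j, k}  B5 = {b, d, h, j}  B6 = {c, d, f, j}  B7 = {d, e, g, j}  B8 = {d, e, h, i}
Tree: B1–B2, B2–B3, B1–B4, B2–B5, B3–B6, B3–B7, B2–B8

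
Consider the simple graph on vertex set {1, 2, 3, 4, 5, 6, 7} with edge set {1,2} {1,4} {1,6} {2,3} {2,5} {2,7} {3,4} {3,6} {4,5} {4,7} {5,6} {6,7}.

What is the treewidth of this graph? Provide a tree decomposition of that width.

Treewidth 3.
One optimal decomposition is:
Bags: B1 = {2, 3, 4, 6}  B2 = {2, 4, 6, 7}  B3 = {2, 4, 5, 6}  B4 = {1, 2, 4, 6}
Tree: B1–B2, B2–B3, B3–B4

Each bag holds 4 vertices, so the decomposition has width 3, which upper-bounds the treewidth. For the lower bound: the 4 vertex sets {3,4}, {6,7}, {2}, {5} are disjoint, each induces a connected subgraph, and every pair is joined by at least one edge of G. Contracting each set to a single vertex therefore yields K_{4} as a minor, and since treewidth is minor-monotone, tw(G) ≥ tw(K_{4}) = 3. Hence tw(G) = 3 exactly.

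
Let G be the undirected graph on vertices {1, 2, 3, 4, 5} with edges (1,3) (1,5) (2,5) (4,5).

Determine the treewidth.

1

A width-1 tree decomposition is:
Bags: B1 = {2, 5}  B2 = {4, 5}  B3 = {1, 5}  B4 = {1, 3}
Tree: B1–B2, B1–B3, B3–B4
Every bag has size at most 2, so the width is 2 − 1 = 1 and tw(G) ≤ 1. G has an edge, so its treewidth is at least 1. The upper and lower bounds meet at 1, so that is the treewidth.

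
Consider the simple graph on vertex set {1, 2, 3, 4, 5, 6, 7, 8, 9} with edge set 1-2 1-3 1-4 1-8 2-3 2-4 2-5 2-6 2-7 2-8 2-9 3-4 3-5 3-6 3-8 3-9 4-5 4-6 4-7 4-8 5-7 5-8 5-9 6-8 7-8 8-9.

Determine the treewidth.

A width-4 tree decomposition is:
Bags: B1 = {2, 3, 4, 5, 8}  B2 = {2, 3, 5, 8, 9}  B3 = {2, 3, 4, 6, 8}  B4 = {1, 2, 3, 4, 8}  B5 = {2, 4, 5, 7, 8}
Tree: B1–B2, B1–B3, B3–B4, B1–B5
Each bag holds 5 vertices, so the decomposition has width 4, which upper-bounds the treewidth. Conversely, {2, 3, 5, 8, 9} is a clique of size 5, and the vertices of any clique must share a bag in every tree decomposition; so some bag has ≥ 5 vertices and tw(G) ≥ 4. The upper and lower bounds meet at 4, so that is the treewidth.

4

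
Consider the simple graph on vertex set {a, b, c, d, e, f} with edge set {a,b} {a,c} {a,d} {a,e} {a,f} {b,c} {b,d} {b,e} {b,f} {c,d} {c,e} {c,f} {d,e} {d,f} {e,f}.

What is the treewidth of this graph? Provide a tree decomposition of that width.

Treewidth 5.
One such decomposition:
Bags: B1 = {a, b, c, d, e, f}
Tree: (single bag)

With just one bag of size 6, the width is 6 − 1 = 5, so tw(G) ≤ 5. For the lower bound, the 6 vertices {a, b, c, d, e, f} are pairwise adjacent, and any tree decomposition puts a clique entirely inside one bag — forcing width ≥ 5. The upper and lower bounds meet at 5, so that is the treewidth.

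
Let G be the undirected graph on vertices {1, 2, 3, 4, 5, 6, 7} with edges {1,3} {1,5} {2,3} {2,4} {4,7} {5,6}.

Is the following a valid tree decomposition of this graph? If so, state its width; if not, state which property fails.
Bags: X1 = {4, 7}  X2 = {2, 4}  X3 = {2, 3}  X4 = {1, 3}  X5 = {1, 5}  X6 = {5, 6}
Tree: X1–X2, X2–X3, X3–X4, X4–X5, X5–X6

Yes; width 1.

Checking the three conditions: (i) the bags cover all of {1, 2, 3, 4, 5, 6, 7}; (ii) for each edge, some bag contains both endpoints; (iii) the bags containing any fixed vertex form a subtree. All hold, so the decomposition is valid with width 2 − 1 = 1.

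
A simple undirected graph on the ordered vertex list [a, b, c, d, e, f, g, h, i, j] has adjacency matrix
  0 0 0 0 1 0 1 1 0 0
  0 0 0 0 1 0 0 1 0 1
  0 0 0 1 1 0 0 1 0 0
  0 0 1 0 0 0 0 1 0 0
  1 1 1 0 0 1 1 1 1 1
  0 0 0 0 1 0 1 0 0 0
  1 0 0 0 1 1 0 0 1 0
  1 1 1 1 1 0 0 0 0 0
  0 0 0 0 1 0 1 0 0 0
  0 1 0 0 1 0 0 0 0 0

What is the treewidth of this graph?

A width-2 tree decomposition is:
Bags: B1 = {a, e, g}  B2 = {a, e, h}  B3 = {b, e, h}  B4 = {c, e, h}  B5 = {e, f, g}  B6 = {c, d, h}  B7 = {b, e, j}  B8 = {e, g, i}
Tree: B1–B2, B2–B3, B3–B4, B1–B5, B4–B6, B3–B7, B1–B8
The largest bag has 3 vertices, giving width 2; this decomposition certifies tw(G) ≤ 2. Conversely, {c, d, h} is a clique of size 3, and the vertices of any clique must share a bag in every tree decomposition; so some bag has ≥ 3 vertices and tw(G) ≥ 2. The upper and lower bounds meet at 2, so that is the treewidth.

2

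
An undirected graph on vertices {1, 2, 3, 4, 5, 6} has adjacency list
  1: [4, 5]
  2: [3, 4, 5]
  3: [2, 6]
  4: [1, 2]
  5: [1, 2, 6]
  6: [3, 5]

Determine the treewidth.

2

A width-2 tree decomposition is:
Bags: B1 = {1, 4, 5}  B2 = {2, 4, 5}  B3 = {2, 5, 6}  B4 = {2, 3, 6}
Tree: B1–B2, B2–B3, B3–B4
The largest bag has 3 vertices, giving width 2; this decomposition certifies tw(G) ≤ 2. For the lower bound, G contains the cycle 1–4–2–5–1, so G is not a forest; only forests have treewidth ≤ 1, hence tw(G) ≥ 2. Hence tw(G) = 2 exactly.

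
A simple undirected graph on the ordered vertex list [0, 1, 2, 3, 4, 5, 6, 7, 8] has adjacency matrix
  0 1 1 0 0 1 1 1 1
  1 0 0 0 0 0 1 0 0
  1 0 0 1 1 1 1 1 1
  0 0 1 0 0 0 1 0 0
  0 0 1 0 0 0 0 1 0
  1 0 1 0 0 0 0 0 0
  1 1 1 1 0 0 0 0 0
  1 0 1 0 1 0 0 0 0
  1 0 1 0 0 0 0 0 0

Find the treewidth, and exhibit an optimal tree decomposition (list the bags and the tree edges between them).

Treewidth 2.
One such decomposition:
Bags: B1 = {0, 2, 7}  B2 = {2, 4, 7}  B3 = {0, 2, 6}  B4 = {0, 2, 8}  B5 = {2, 3, 6}  B6 = {0, 2, 5}  B7 = {0, 1, 6}
Tree: B1–B2, B1–B3, B1–B4, B3–B5, B4–B6, B3–B7

The largest bag has 3 vertices, giving width 2; this decomposition certifies tw(G) ≤ 2. Conversely, {0, 1, 6} is a clique of size 3, and the vertices of any clique must share a bag in every tree decomposition; so some bag has ≥ 3 vertices and tw(G) ≥ 2. Hence tw(G) = 2 exactly.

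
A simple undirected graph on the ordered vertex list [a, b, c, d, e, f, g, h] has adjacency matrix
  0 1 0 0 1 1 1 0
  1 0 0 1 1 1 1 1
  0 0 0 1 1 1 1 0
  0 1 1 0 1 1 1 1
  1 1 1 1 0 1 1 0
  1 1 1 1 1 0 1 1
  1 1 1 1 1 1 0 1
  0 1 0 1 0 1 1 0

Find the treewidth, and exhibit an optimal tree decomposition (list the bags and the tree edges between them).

Treewidth 4.
One optimal decomposition is:
Bags: B1 = {b, d, e, f, g}  B2 = {c, d, e, f, g}  B3 = {a, b, e, f, g}  B4 = {b, d, f, g, h}
Tree: B1–B2, B1–B3, B1–B4

Each bag holds 5 vertices, so the decomposition has width 4, which upper-bounds the treewidth. Conversely, {c, d, e, f, g} is a clique of size 5, and the vertices of any clique must share a bag in every tree decomposition; so some bag has ≥ 5 vertices and tw(G) ≥ 4. Therefore the treewidth is 4.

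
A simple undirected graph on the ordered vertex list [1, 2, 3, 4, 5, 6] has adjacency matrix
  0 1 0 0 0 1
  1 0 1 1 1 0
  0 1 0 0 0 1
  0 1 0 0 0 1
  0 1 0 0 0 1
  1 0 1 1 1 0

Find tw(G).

A width-2 tree decomposition is:
Bags: B1 = {2, 5, 6}  B2 = {2, 3, 6}  B3 = {2, 4, 6}  B4 = {1, 2, 6}
Tree: B1–B2, B2–B3, B3–B4
The largest bag has 3 vertices, giving width 2; this decomposition certifies tw(G) ≤ 2. Since 6–5–2–3–6 is a cycle in G, G is not acyclic. Forests are exactly the graphs of treewidth ≤ 1, so tw(G) ≥ 2. Combining the bounds, tw(G) = 2.

2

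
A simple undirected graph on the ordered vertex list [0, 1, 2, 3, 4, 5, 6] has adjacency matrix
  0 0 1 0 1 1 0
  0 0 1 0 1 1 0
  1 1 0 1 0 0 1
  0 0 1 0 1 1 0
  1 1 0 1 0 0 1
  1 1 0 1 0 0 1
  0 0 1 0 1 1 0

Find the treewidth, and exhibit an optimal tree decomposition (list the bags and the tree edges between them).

Treewidth 3.
One such decomposition:
Bags: B1 = {2, 4, 5, 6}  B2 = {0, 2, 4, 5}  B3 = {2, 3, 4, 5}  B4 = {1, 2, 4, 5}
Tree: B1–B2, B2–B3, B3–B4

Every bag has size at most 4, so the width is 4 − 1 = 3 and tw(G) ≤ 3. For the lower bound: the 4 vertex sets {4,6}, {0,2}, {5}, {3} are disjoint, each induces a connected subgraph, and every pair is joined by at least one edge of G. Contracting each set to a single vertex therefore yields K_{4} as a minor, and since treewidth is minor-monotone, tw(G) ≥ tw(K_{4}) = 3. The upper and lower bounds meet at 3, so that is the treewidth.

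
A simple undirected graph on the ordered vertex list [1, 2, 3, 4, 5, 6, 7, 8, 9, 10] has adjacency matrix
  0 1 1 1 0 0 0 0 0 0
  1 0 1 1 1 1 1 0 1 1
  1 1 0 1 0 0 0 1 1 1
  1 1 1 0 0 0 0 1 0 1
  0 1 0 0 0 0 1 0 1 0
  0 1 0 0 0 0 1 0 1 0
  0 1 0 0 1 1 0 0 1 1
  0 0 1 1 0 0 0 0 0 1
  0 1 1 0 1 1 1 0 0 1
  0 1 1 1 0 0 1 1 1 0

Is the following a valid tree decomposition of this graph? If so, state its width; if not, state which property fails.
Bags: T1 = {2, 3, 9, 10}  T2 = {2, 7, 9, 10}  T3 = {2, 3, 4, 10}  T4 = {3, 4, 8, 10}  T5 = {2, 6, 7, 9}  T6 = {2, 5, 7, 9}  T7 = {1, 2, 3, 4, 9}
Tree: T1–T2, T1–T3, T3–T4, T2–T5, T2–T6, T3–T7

No — bags containing vertex 9 are not connected in the tree.

A tree decomposition must satisfy three properties: every vertex lies in some bag; for every edge, both endpoints lie together in some bag; and for every vertex, the bags containing it form a connected subtree. Here bags containing vertex 9 are not connected in the tree, so the decomposition is invalid.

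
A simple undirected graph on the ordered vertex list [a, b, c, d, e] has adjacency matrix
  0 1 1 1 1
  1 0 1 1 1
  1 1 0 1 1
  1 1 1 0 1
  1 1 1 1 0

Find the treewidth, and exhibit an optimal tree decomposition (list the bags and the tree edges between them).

Treewidth 4.
Bags: B1 = {a, b, c, d, e}
Tree: (single bag)

With just one bag of size 5, the width is 5 − 1 = 4, so tw(G) ≤ 4. For the lower bound, the 5 vertices {a, b, c, d, e} are pairwise adjacent, and any tree decomposition puts a clique entirely inside one bag — forcing width ≥ 4. The upper and lower bounds meet at 4, so that is the treewidth.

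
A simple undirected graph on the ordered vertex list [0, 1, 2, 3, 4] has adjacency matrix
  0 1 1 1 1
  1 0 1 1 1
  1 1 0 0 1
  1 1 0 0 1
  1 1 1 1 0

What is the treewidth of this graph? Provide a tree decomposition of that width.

Every bag has size at most 4, so the width is 4 − 1 = 3 and tw(G) ≤ 3. Conversely, {0, 1, 2, 4} is a clique of size 4, and the vertices of any clique must share a bag in every tree decomposition; so some bag has ≥ 4 vertices and tw(G) ≥ 3. Combining the bounds, tw(G) = 3.

Treewidth 3.
Bags: B1 = {0, 1, 2, 4}  B2 = {0, 1, 3, 4}
Tree: B1–B2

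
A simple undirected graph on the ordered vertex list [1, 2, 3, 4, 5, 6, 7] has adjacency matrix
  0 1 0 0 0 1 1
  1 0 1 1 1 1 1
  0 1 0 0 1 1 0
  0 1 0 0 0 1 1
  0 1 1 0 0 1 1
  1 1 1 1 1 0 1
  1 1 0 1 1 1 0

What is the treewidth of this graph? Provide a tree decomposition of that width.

Treewidth 3.
Bags: B1 = {2, 5, 6, 7}  B2 = {1, 2, 6, 7}  B3 = {2, 3, 5, 6}  B4 = {2, 4, 6, 7}
Tree: B1–B2, B1–B3, B2–B4

Every bag has size at most 4, so the width is 4 − 1 = 3 and tw(G) ≤ 3. Conversely, {2, 3, 5, 6} is a clique of size 4, and the vertices of any clique must share a bag in every tree decomposition; so some bag has ≥ 4 vertices and tw(G) ≥ 3. The upper and lower bounds meet at 3, so that is the treewidth.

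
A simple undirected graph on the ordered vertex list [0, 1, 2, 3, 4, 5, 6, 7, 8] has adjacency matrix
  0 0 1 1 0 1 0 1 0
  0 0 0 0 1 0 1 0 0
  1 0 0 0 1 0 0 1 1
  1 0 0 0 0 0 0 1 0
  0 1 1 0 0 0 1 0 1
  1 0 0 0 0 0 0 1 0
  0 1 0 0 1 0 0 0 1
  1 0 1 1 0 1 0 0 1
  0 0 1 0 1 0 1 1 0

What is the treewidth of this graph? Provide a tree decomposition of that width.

Treewidth 2.
Bags: B1 = {2, 4, 8}  B2 = {2, 7, 8}  B3 = {0, 2, 7}  B4 = {0, 3, 7}  B5 = {4, 6, 8}  B6 = {1, 4, 6}  B7 = {0, 5, 7}
Tree: B1–B2, B2–B3, B3–B4, B1–B5, B5–B6, B3–B7

Each bag holds 3 vertices, so the decomposition has width 2, which upper-bounds the treewidth. For the lower bound, the 3 vertices {1, 4, 6} are pairwise adjacent, and any tree decomposition puts a clique entirely inside one bag — forcing width ≥ 2. Therefore the treewidth is 2.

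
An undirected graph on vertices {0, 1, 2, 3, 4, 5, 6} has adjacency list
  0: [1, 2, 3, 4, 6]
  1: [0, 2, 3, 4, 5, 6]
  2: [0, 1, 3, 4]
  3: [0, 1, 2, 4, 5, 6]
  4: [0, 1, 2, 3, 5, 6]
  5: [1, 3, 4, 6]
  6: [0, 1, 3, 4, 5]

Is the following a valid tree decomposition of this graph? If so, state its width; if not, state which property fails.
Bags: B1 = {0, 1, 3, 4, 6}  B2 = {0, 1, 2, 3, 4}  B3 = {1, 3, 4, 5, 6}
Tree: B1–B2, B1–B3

Yes; width 4.

Checking the three conditions: (i) the bags cover all of {0, 1, 2, 3, 4, 5, 6}; (ii) for each edge, some bag contains both endpoints; (iii) the bags containing any fixed vertex form a subtree. All hold, so the decomposition is valid with width 5 − 1 = 4.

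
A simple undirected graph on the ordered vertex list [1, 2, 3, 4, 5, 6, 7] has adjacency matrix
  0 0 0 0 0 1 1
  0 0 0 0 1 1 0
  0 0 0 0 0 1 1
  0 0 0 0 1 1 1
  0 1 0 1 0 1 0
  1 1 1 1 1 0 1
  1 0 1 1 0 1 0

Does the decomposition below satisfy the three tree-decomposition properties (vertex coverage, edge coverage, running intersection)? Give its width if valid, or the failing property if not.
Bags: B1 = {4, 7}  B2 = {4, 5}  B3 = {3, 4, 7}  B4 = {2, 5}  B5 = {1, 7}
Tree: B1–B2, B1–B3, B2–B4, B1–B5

A tree decomposition must satisfy three properties: every vertex lies in some bag; for every edge, both endpoints lie together in some bag; and for every vertex, the bags containing it form a connected subtree. Here vertex 6 appears in no bag, so the decomposition is invalid.

No — vertex 6 appears in no bag.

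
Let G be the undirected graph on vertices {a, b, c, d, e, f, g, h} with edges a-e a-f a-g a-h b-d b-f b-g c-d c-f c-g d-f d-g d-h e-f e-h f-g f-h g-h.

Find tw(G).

A width-3 tree decomposition is:
Bags: B1 = {c, d, f, g}  B2 = {b, d, f, g}  B3 = {d, f, g, h}  B4 = {a, f, g, h}  B5 = {a, e, f, h}
Tree: B1–B2, B1–B3, B3–B4, B4–B5
Each bag holds 4 vertices, so the decomposition has width 3, which upper-bounds the treewidth. For the lower bound, the 4 vertices {d, f, g, h} are pairwise adjacent, and any tree decomposition puts a clique entirely inside one bag — forcing width ≥ 3. Therefore the treewidth is 3.

3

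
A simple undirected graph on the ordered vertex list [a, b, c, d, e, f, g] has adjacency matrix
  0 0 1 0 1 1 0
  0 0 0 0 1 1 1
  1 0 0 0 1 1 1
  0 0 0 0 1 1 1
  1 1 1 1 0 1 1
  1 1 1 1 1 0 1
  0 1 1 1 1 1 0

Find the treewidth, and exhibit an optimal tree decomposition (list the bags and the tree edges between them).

Treewidth 3.
Bags: B1 = {c, e, f, g}  B2 = {d, e, f, g}  B3 = {b, e, f, g}  B4 = {a, c, e, f}
Tree: B1–B2, B1–B3, B1–B4

Each bag holds 4 vertices, so the decomposition has width 3, which upper-bounds the treewidth. On the other hand G contains the 4-clique {d, e, f, g}. A clique must lie in a single bag of any decomposition, so no decomposition can have width below 3. The upper and lower bounds meet at 3, so that is the treewidth.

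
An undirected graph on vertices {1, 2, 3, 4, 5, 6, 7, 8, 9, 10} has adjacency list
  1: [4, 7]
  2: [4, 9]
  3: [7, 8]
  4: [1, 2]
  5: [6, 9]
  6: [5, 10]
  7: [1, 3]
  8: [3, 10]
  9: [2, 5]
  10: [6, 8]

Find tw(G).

2

A width-2 tree decomposition is:
Bags: B1 = {6, 8, 10}  B2 = {3, 6, 8}  B3 = {3, 6, 7}  B4 = {1, 6, 7}  B5 = {1, 4, 6}  B6 = {2, 4, 6}  B7 = {2, 6, 9}  B8 = {5, 6, 9}
Tree: B1–B2, B2–B3, B3–B4, B4–B5, B5–B6, B6–B7, B7–B8
Each bag holds 3 vertices, so the decomposition has width 2, which upper-bounds the treewidth. Since 6–10–8–3–7–1–4–2–9–5–6 is a cycle in G, G is not acyclic. Forests are exactly the graphs of treewidth ≤ 1, so tw(G) ≥ 2. The upper and lower bounds meet at 2, so that is the treewidth.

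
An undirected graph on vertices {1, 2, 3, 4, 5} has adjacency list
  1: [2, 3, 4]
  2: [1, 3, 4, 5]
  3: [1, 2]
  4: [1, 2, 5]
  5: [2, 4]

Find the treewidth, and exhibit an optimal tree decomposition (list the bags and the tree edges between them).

Every bag has size at most 3, so the width is 3 − 1 = 2 and tw(G) ≤ 2. Conversely, {1, 2, 3} is a clique of size 3, and the vertices of any clique must share a bag in every tree decomposition; so some bag has ≥ 3 vertices and tw(G) ≥ 2. The upper and lower bounds meet at 2, so that is the treewidth.

Treewidth 2.
Bags: B1 = {2, 4, 5}  B2 = {1, 2, 4}  B3 = {1, 2, 3}
Tree: B1–B2, B2–B3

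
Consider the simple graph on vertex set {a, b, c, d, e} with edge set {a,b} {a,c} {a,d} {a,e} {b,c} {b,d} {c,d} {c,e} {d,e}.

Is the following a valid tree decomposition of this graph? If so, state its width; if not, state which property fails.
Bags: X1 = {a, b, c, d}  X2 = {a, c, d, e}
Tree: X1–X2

Vertex coverage: the bags together contain {a, b, c, d, e}, the full vertex set. Edge coverage: each edge of G has both endpoints in at least one bag. Running intersection: for every vertex, the bags containing it form a connected subtree. All three properties hold, so this is a valid tree decomposition of width max|bag| − 1 = 3, and hence tw(G) ≤ 3.

Yes; width 3.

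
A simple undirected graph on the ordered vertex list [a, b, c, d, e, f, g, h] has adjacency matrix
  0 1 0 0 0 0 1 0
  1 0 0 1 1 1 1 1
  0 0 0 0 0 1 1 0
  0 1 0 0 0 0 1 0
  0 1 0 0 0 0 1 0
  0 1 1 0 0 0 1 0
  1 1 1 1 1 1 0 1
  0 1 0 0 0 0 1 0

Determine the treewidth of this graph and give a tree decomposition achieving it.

Every bag has size at most 3, so the width is 3 − 1 = 2 and tw(G) ≤ 2. For the lower bound, the 3 vertices {c, f, g} are pairwise adjacent, and any tree decomposition puts a clique entirely inside one bag — forcing width ≥ 2. Hence tw(G) = 2 exactly.

Treewidth 2.
One optimal decomposition is:
Bags: B1 = {b, e, g}  B2 = {b, f, g}  B3 = {b, g, h}  B4 = {c, f, g}  B5 = {a, b, g}  B6 = {b, d, g}
Tree: B1–B2, B2–B3, B2–B4, B2–B5, B5–B6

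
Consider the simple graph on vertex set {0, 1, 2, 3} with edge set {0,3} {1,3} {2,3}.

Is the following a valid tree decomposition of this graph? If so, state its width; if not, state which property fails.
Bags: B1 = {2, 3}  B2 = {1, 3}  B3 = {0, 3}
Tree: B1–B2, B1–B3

Every vertex of G appears in some bag (union = {0, 1, 2, 3}); every edge is covered by a bag; and for each vertex v the set of bags containing v is connected in the bag tree. The decomposition is therefore valid. The largest bag has 2 vertices, so the width is 1.

Yes; width 1.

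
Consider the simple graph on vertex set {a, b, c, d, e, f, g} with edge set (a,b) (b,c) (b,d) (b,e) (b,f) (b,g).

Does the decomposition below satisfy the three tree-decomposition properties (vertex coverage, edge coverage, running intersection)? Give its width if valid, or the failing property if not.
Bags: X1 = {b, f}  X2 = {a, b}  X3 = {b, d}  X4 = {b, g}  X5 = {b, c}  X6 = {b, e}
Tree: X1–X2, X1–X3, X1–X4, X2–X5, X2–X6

Yes; width 1.

Every vertex of G appears in some bag (union = {a, b, c, d, e, f, g}); every edge is covered by a bag; and for each vertex v the set of bags containing v is connected in the bag tree. The decomposition is therefore valid. The largest bag has 2 vertices, so the width is 1.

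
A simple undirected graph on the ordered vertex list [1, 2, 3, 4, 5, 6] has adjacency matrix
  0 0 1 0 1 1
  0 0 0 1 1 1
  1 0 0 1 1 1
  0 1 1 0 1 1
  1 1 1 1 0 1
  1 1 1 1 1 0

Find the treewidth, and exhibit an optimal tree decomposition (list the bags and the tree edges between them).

The largest bag has 4 vertices, giving width 3; this decomposition certifies tw(G) ≤ 3. Conversely, {2, 4, 5, 6} is a clique of size 4, and the vertices of any clique must share a bag in every tree decomposition; so some bag has ≥ 4 vertices and tw(G) ≥ 3. Hence tw(G) = 3 exactly.

Treewidth 3.
One such decomposition:
Bags: B1 = {2, 4, 5, 6}  B2 = {3, 4, 5, 6}  B3 = {1, 3, 5, 6}
Tree: B1–B2, B2–B3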